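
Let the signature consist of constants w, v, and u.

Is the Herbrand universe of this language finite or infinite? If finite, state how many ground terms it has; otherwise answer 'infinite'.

There are no function symbols, so every ground term is one of the 3 constants.
The Herbrand universe is {w, v, u}, which is finite with 3 elements.

3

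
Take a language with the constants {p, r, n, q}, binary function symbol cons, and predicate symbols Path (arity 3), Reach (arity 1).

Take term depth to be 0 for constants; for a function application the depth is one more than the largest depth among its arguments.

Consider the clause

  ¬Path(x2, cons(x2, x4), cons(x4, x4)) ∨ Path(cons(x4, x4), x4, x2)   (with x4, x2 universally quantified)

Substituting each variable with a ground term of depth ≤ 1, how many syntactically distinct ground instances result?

400

Ground terms of depth ≤ 1:
  If N_k denotes the number of depth-≤k ground terms, the 4 constants give N_0 = 4, and each function symbol of arity r contributes N_{k-1}^r new terms at level k: N_k = 4 + N_{k-1}^2.
  N_0 = 4
  N_1 = 4 + 4^2 = 20
So there are 20 ground terms available for substitution.
Each of x4, x2 ranges independently over the available ground terms, and distinct assignments produce distinct instances.
Number of ground instances = 20^2 = 400.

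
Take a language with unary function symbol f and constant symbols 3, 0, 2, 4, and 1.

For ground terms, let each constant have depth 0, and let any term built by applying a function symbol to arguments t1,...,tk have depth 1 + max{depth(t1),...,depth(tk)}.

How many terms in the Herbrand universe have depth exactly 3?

5

Let N_k = |{terms of depth ≤ k}|. Then N_0 = 5 and N_k = 5 + N_{k-1} for k ≥ 1 (one summand per function symbol, arity giving the exponent).
N_0 = 5
N_1 = 5 + 5 = 10
N_2 = 5 + 10 = 15
N_3 = 5 + 15 = 20
Terms of depth exactly 3: N_3 − N_2 = 20 − 15 = 5.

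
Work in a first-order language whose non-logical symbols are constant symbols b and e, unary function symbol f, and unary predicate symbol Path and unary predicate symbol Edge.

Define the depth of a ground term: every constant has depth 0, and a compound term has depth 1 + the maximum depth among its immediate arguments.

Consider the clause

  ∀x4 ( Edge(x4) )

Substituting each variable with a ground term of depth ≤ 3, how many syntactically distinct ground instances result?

Ground terms of depth ≤ 3:
  If N_k denotes the number of depth-≤k ground terms, the 2 constants give N_0 = 2, and each function symbol of arity r contributes N_{k-1}^r new terms at level k: N_k = 2 + N_{k-1}.
  N_0 = 2
  N_1 = 2 + 2 = 4
  N_2 = 2 + 4 = 6
  N_3 = 2 + 6 = 8
  Explicitly: b, e, f(b), f(e), f(f(b)), f(f(e)), f(f(f(b))), f(f(f(e))).
So there are 8 ground terms available for substitution.
The clause has 1 distinct variable (x4), which appears in the body. In the free term algebra distinct substitutions yield syntactically distinct ground instances.
Number of ground instances = 8.

8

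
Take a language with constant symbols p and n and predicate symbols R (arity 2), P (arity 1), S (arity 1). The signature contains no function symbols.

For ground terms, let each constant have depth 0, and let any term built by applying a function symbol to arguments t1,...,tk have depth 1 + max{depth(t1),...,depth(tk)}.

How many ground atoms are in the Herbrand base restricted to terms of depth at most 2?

8

First count ground terms of depth ≤ 2.
With no function symbols every ground term is a constant, so there are exactly 2 ground terms at every depth bound.
N_0 = 2
N_1 = 2
N_2 = 2
So |H| = 2.
A ground atom is a predicate applied to a tuple of terms from H, so the count is the sum over predicates of |H|^arity:
  R: 2^2 = 4;  P: 2;  S: 2
Total ground atoms: 4 + 2 + 2 = 8.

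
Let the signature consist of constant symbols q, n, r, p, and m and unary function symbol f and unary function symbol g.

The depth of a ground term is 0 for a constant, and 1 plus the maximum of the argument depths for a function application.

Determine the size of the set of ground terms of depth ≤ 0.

Let N_k = |{terms of depth ≤ k}|. Then N_0 = 5 and N_k = 5 + N_{k-1} + N_{k-1} for k ≥ 1 (one summand per function symbol, arity giving the exponent).
N_0 = 5

5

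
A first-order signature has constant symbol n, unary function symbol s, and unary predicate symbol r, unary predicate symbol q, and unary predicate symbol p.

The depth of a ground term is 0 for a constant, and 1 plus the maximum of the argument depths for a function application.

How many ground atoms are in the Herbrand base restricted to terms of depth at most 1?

First count ground terms of depth ≤ 1.
Let N_k = |{terms of depth ≤ k}|. Then N_0 = 1 and N_k = 1 + N_{k-1} for k ≥ 1 (one summand per function symbol, arity giving the exponent).
N_0 = 1
N_1 = 1 + 1 = 2
Explicitly: n, s(n).
So |H| = 2.
Each predicate of arity r yields |H|^r ground atoms (one per choice of an r-tuple from H):
  r: 2;  q: 2;  p: 2
Total ground atoms: 2 + 2 + 2 = 6.

6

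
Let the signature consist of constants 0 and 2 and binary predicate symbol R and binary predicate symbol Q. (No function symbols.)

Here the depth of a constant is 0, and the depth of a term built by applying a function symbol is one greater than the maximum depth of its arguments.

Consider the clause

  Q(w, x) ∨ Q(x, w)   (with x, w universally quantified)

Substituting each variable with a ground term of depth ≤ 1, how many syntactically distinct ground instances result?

4

Ground terms of depth ≤ 1:
  With no function symbols every ground term is a constant, so there are exactly 2 ground terms at every depth bound.
  N_0 = 2
  N_1 = 2
  Explicitly: 0, 2.
So there are 2 ground terms available for substitution.
The body mentions every one of the 2 quantified variables; since ground terms form a free algebra, no two substitutions collapse to the same formula.
Number of ground instances = 2^2 = 4.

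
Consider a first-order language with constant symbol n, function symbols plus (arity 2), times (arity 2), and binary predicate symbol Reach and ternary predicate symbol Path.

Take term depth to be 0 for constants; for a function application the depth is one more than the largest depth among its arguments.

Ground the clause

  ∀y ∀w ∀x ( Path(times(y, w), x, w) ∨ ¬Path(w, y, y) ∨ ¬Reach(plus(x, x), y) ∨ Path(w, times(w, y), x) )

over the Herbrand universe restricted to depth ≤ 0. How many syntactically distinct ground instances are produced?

Ground terms of depth ≤ 0:
  Write N_k for the number of ground terms of depth ≤ k. A term of depth ≤ k is either a constant or a function symbol applied to arguments of depth ≤ k−1, so N_k = 1 + N_{k-1}^2 + N_{k-1}^2.
  N_0 = 1
  Explicitly: n.
So there is exactly 1 ground term available for substitution.
The body mentions every one of the 3 quantified variables; since ground terms form a free algebra, no two substitutions collapse to the same formula.
Number of ground instances = 1^3 = 1.

1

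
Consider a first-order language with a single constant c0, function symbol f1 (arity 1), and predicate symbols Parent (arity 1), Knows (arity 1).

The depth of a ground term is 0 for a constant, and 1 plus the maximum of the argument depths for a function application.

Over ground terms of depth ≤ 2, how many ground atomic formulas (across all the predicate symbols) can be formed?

First count ground terms of depth ≤ 2.
Let N_k = |{terms of depth ≤ k}|. Then N_0 = 1 and N_k = 1 + N_{k-1} for k ≥ 1 (one summand per function symbol, arity giving the exponent).
N_0 = 1
N_1 = 1 + 1 = 2
N_2 = 1 + 2 = 3
So |H| = 3.
Ground atoms are formed by filling each argument slot of a predicate with a term from H, so an r-ary predicate gives |H|^r atoms:
  Parent: 3;  Knows: 3
Total ground atoms: 3 + 3 = 6.

6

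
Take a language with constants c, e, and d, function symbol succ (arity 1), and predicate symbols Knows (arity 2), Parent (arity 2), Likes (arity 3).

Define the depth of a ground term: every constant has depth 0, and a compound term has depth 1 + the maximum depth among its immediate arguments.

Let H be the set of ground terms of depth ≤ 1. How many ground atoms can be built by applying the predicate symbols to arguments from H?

288

First count ground terms of depth ≤ 1.
If N_k denotes the number of depth-≤k ground terms, the 3 constants give N_0 = 3, and each function symbol of arity r contributes N_{k-1}^r new terms at level k: N_k = 3 + N_{k-1}.
N_0 = 3
N_1 = 3 + 3 = 6
Explicitly: c, e, d, succ(c), succ(e), succ(d).
So |H| = 6.
For each predicate symbol, the number of ground atoms is |H| raised to its arity; summing:
  Knows: 6^2 = 36;  Parent: 6^2 = 36;  Likes: 6^3 = 216
Total ground atoms: 36 + 36 + 216 = 288.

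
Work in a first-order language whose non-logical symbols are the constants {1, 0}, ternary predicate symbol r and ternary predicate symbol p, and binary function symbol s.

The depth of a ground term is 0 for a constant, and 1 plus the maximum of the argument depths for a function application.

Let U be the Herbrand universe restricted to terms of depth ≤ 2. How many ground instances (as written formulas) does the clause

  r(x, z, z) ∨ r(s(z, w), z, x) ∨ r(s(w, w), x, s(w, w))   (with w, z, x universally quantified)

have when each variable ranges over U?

Ground terms of depth ≤ 2:
  Count level by level. With function symbols s/2, the terms of depth ≤ k are the 2 constants together with each function applied to depth-≤(k−1) tuples, so N_k = 2 + N_{k-1}^2.
  N_0 = 2
  N_1 = 2 + 2^2 = 6
  N_2 = 2 + 6^2 = 38
So there are 38 ground terms available for substitution.
There are 3 variables to instantiate (w, z, x), each occurring in at least one literal, so different choices give different ground instances.
Number of ground instances = 38^3 = 54872.

54872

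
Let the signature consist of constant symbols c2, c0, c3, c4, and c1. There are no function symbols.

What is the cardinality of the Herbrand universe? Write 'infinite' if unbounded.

There are no function symbols, so every ground term is one of the 5 constants.
The Herbrand universe is {c2, c0, c3, c4, c1}, which is finite with 5 elements.

5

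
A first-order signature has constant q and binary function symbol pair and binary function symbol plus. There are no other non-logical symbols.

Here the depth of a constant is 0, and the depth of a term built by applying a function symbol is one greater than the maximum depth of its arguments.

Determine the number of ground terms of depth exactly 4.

1044736

Let N_k count ground terms of depth at most k. Each non-constant term of depth ≤ k is some function symbol applied to depth-≤(k−1) arguments, giving N_k = 1 + N_{k-1}^2 + N_{k-1}^2.
N_0 = 1
N_1 = 1 + 1^2 + 1^2 = 3
N_2 = 1 + 3^2 + 3^2 = 19
N_3 = 1 + 19^2 + 19^2 = 723
N_4 = 1 + 723^2 + 723^2 = 1045459
Terms of depth exactly 4: N_4 − N_3 = 1045459 − 723 = 1044736.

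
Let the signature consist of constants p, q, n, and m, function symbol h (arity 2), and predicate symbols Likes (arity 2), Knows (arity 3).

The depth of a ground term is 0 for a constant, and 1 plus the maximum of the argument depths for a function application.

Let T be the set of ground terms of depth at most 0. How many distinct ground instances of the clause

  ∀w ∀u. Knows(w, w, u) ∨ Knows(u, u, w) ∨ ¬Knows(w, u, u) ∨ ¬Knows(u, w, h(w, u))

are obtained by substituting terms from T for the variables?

Ground terms of depth ≤ 0:
  Write N_k for the number of ground terms of depth ≤ k. A term of depth ≤ k is either a constant or a function symbol applied to arguments of depth ≤ k−1, so N_k = 4 + N_{k-1}^2.
  N_0 = 4
So there are 4 ground terms available for substitution.
The clause has 2 distinct variables (w, u), each appearing in the body. In the free term algebra distinct substitutions yield syntactically distinct ground instances.
Number of ground instances = 4^2 = 16.

16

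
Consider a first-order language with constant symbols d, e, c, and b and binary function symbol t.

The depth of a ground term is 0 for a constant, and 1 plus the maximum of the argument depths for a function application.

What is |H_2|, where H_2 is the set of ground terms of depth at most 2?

Count level by level. With function symbols t/2, the terms of depth ≤ k are the 4 constants together with each function applied to depth-≤(k−1) tuples, so N_k = 4 + N_{k-1}^2.
N_0 = 4
N_1 = 4 + 4^2 = 20
N_2 = 4 + 20^2 = 404

404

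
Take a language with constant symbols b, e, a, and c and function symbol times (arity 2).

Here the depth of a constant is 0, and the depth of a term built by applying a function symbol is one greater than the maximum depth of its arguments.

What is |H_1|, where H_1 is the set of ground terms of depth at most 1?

20

Let N_k = |{terms of depth ≤ k}|. Then N_0 = 4 and N_k = 4 + N_{k-1}^2 for k ≥ 1 (one summand per function symbol, arity giving the exponent).
N_0 = 4
N_1 = 4 + 4^2 = 20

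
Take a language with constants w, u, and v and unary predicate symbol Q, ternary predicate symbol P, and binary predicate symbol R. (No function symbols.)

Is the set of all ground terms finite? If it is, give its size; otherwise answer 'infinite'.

3

There are no function symbols, so every ground term is one of the 3 constants.
The Herbrand universe is {w, u, v}, which is finite with 3 elements.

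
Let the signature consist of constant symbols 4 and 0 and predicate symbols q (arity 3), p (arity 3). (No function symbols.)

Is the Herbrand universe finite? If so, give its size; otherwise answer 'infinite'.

2

There are no function symbols, so every ground term is one of the 2 constants.
The Herbrand universe is {4, 0}, which is finite with 2 elements.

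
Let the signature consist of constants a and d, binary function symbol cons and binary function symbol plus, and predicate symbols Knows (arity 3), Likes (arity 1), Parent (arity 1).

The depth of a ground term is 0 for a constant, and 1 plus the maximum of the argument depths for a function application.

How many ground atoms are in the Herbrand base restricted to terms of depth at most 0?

First count ground terms of depth ≤ 0.
Let N_k count ground terms of depth at most k. Each non-constant term of depth ≤ k is some function symbol applied to depth-≤(k−1) arguments, giving N_k = 2 + N_{k-1}^2 + N_{k-1}^2.
N_0 = 2
Explicitly: a, d.
So |H| = 2.
Each predicate of arity r yields |H|^r ground atoms (one per choice of an r-tuple from H):
  Knows: 2^3 = 8;  Likes: 2;  Parent: 2
Total ground atoms: 8 + 2 + 2 = 12.

12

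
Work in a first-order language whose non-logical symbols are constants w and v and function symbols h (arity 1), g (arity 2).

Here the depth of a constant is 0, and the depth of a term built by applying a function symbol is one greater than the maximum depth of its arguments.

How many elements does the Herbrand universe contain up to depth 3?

If N_k denotes the number of depth-≤k ground terms, the 2 constants give N_0 = 2, and each function symbol of arity r contributes N_{k-1}^r new terms at level k: N_k = 2 + N_{k-1} + N_{k-1}^2.
N_0 = 2
N_1 = 2 + 2 + 2^2 = 8
N_2 = 2 + 8 + 8^2 = 74
N_3 = 2 + 74 + 74^2 = 5552

5552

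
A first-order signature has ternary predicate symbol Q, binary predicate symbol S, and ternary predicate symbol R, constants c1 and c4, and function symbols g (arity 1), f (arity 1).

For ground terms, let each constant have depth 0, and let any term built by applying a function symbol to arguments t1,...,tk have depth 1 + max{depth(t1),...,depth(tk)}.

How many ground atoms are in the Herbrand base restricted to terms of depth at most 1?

468

First count ground terms of depth ≤ 1.
Let N_k = |{terms of depth ≤ k}|. Then N_0 = 2 and N_k = 2 + N_{k-1} + N_{k-1} for k ≥ 1 (one summand per function symbol, arity giving the exponent).
N_0 = 2
N_1 = 2 + 2 + 2 = 6
Explicitly: c1, c4, g(c1), g(c4), f(c1), f(c4).
So |H| = 6.
For each predicate symbol, the number of ground atoms is |H| raised to its arity; summing:
  Q: 6^3 = 216;  S: 6^2 = 36;  R: 6^3 = 216
Total ground atoms: 216 + 36 + 216 = 468.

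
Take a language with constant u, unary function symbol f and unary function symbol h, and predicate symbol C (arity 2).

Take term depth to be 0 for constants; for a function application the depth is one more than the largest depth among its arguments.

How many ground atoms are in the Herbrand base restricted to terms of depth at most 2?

First count ground terms of depth ≤ 2.
Count level by level. With function symbols f/1, h/1, the terms of depth ≤ k are the 1 constant together with each function applied to depth-≤(k−1) tuples, so N_k = 1 + N_{k-1} + N_{k-1}.
N_0 = 1
N_1 = 1 + 1 + 1 = 3
N_2 = 1 + 3 + 3 = 7
So |H| = 7.
For each predicate symbol, the number of ground atoms is |H| raised to its arity; summing:
  C: 7^2 = 49
Total ground atoms: 49.

49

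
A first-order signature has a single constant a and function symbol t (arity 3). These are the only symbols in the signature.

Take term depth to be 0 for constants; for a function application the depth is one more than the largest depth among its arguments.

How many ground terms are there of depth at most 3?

Let N_k = |{terms of depth ≤ k}|. Then N_0 = 1 and N_k = 1 + N_{k-1}^3 for k ≥ 1 (one summand per function symbol, arity giving the exponent).
N_0 = 1
N_1 = 1 + 1^3 = 2
N_2 = 1 + 2^3 = 9
N_3 = 1 + 9^3 = 730

730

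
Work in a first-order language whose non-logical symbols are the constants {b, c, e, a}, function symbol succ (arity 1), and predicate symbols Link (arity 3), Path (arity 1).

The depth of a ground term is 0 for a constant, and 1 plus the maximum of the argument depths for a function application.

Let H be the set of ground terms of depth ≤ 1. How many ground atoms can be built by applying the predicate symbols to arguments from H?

520

First count ground terms of depth ≤ 1.
Let N_k = |{terms of depth ≤ k}|. Then N_0 = 4 and N_k = 4 + N_{k-1} for k ≥ 1 (one summand per function symbol, arity giving the exponent).
N_0 = 4
N_1 = 4 + 4 = 8
Explicitly: b, c, e, a, succ(b), succ(c), succ(e), succ(a).
So |H| = 8.
For each predicate symbol, the number of ground atoms is |H| raised to its arity; summing:
  Link: 8^3 = 512;  Path: 8
Total ground atoms: 512 + 8 = 520.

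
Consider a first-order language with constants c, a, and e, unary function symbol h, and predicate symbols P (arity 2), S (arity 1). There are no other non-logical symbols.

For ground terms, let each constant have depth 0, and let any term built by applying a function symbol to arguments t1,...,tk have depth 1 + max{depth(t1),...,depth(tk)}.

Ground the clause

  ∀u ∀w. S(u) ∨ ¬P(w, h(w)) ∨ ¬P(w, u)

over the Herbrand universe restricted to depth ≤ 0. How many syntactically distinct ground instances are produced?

Ground terms of depth ≤ 0:
  If N_k denotes the number of depth-≤k ground terms, the 3 constants give N_0 = 3, and each function symbol of arity r contributes N_{k-1}^r new terms at level k: N_k = 3 + N_{k-1}.
  N_0 = 3
  Explicitly: c, a, e.
So there are 3 ground terms available for substitution.
Each of u, w ranges independently over the available ground terms, and distinct assignments produce distinct instances.
Number of ground instances = 3^2 = 9.

9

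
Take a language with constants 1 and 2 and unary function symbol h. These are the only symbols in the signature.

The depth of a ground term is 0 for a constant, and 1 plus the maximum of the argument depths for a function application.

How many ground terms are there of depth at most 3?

8

If N_k denotes the number of depth-≤k ground terms, the 2 constants give N_0 = 2, and each function symbol of arity r contributes N_{k-1}^r new terms at level k: N_k = 2 + N_{k-1}.
N_0 = 2
N_1 = 2 + 2 = 4
N_2 = 2 + 4 = 6
N_3 = 2 + 6 = 8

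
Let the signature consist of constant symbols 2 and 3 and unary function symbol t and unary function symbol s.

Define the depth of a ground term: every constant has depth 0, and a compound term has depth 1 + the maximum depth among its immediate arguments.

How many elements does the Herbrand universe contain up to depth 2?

14

Count level by level. With function symbols t/1, s/1, the terms of depth ≤ k are the 2 constants together with each function applied to depth-≤(k−1) tuples, so N_k = 2 + N_{k-1} + N_{k-1}.
N_0 = 2
N_1 = 2 + 2 + 2 = 6
N_2 = 2 + 6 + 6 = 14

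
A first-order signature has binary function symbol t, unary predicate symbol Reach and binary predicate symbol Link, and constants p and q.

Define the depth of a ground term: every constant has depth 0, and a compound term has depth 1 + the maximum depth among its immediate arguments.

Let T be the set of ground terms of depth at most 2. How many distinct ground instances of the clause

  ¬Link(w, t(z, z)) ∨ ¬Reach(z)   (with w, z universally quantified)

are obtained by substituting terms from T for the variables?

1444

Ground terms of depth ≤ 2:
  Write N_k for the number of ground terms of depth ≤ k. A term of depth ≤ k is either a constant or a function symbol applied to arguments of depth ≤ k−1, so N_k = 2 + N_{k-1}^2.
  N_0 = 2
  N_1 = 2 + 2^2 = 6
  N_2 = 2 + 6^2 = 38
So there are 38 ground terms available for substitution.
The clause has 2 distinct variables (w, z), each appearing in the body. In the free term algebra distinct substitutions yield syntactically distinct ground instances.
Number of ground instances = 38^2 = 1444.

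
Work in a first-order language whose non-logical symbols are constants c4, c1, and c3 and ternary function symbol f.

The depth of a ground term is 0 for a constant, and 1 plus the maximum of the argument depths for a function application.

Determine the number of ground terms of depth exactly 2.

Let N_k = |{terms of depth ≤ k}|. Then N_0 = 3 and N_k = 3 + N_{k-1}^3 for k ≥ 1 (one summand per function symbol, arity giving the exponent).
N_0 = 3
N_1 = 3 + 3^3 = 30
N_2 = 3 + 30^3 = 27003
Terms of depth exactly 2: N_2 − N_1 = 27003 − 30 = 26973.

26973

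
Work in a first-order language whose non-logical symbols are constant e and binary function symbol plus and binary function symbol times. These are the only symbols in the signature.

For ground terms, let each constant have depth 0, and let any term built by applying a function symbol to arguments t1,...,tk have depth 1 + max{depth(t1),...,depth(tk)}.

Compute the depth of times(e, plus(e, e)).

depth(plus(e, e)) = 1 + max(0, 0) = 1
depth(times(e, plus(e, e))) = 1 + max(0, 1) = 2

2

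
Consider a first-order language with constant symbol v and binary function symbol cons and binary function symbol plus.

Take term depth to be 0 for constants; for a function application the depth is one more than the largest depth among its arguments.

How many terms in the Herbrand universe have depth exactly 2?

Let N_k = |{terms of depth ≤ k}|. Then N_0 = 1 and N_k = 1 + N_{k-1}^2 + N_{k-1}^2 for k ≥ 1 (one summand per function symbol, arity giving the exponent).
N_0 = 1
N_1 = 1 + 1^2 + 1^2 = 3
N_2 = 1 + 3^2 + 3^2 = 19
Terms of depth exactly 2: N_2 − N_1 = 19 − 3 = 16.

16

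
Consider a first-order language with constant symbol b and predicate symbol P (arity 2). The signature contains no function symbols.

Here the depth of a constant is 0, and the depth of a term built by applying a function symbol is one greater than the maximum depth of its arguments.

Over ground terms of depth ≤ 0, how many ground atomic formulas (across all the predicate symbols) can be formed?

First count ground terms of depth ≤ 0.
With no function symbols every ground term is a constant, so there is exactly 1 ground term at every depth bound.
N_0 = 1
Explicitly: b.
So |H| = 1.
For each predicate symbol, the number of ground atoms is |H| raised to its arity; summing:
  P: 1^2 = 1
Total ground atoms: 1.

1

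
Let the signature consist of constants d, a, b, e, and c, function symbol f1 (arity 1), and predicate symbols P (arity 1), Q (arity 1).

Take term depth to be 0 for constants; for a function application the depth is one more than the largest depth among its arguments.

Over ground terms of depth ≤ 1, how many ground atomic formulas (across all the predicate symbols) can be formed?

20

First count ground terms of depth ≤ 1.
Let N_k = |{terms of depth ≤ k}|. Then N_0 = 5 and N_k = 5 + N_{k-1} for k ≥ 1 (one summand per function symbol, arity giving the exponent).
N_0 = 5
N_1 = 5 + 5 = 10
Explicitly: d, a, b, e, c, f1(d), f1(a), f1(b), f1(e), f1(c).
So |H| = 10.
Each predicate of arity r yields |H|^r ground atoms (one per choice of an r-tuple from H):
  P: 10;  Q: 10
Total ground atoms: 10 + 10 = 20.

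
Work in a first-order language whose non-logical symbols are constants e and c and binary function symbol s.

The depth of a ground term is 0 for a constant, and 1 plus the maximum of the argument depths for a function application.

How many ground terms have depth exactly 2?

Write N_k for the number of ground terms of depth ≤ k. A term of depth ≤ k is either a constant or a function symbol applied to arguments of depth ≤ k−1, so N_k = 2 + N_{k-1}^2.
N_0 = 2
N_1 = 2 + 2^2 = 6
N_2 = 2 + 6^2 = 38
Terms of depth exactly 2: N_2 − N_1 = 38 − 6 = 32.

32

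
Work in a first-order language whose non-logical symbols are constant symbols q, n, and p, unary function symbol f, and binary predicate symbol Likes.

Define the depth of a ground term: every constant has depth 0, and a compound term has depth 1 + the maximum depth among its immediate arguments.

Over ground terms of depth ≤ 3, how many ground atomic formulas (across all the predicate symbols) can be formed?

First count ground terms of depth ≤ 3.
Let N_k = |{terms of depth ≤ k}|. Then N_0 = 3 and N_k = 3 + N_{k-1} for k ≥ 1 (one summand per function symbol, arity giving the exponent).
N_0 = 3
N_1 = 3 + 3 = 6
N_2 = 3 + 6 = 9
N_3 = 3 + 9 = 12
So |H| = 12.
Each predicate of arity r yields |H|^r ground atoms (one per choice of an r-tuple from H):
  Likes: 12^2 = 144
Total ground atoms: 144.

144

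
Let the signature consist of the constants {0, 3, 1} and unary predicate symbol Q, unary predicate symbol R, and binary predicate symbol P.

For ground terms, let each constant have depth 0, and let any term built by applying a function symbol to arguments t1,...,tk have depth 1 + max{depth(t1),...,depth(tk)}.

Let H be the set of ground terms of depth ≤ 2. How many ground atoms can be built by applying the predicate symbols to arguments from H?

First count ground terms of depth ≤ 2.
With no function symbols every ground term is a constant, so there are exactly 3 ground terms at every depth bound.
N_0 = 3
N_1 = 3
N_2 = 3
So |H| = 3.
Ground atoms are formed by filling each argument slot of a predicate with a term from H, so an r-ary predicate gives |H|^r atoms:
  Q: 3;  R: 3;  P: 3^2 = 9
Total ground atoms: 3 + 3 + 9 = 15.

15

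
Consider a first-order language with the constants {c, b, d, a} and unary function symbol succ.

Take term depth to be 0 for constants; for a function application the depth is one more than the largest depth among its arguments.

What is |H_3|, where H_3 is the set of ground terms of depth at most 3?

If N_k denotes the number of depth-≤k ground terms, the 4 constants give N_0 = 4, and each function symbol of arity r contributes N_{k-1}^r new terms at level k: N_k = 4 + N_{k-1}.
N_0 = 4
N_1 = 4 + 4 = 8
N_2 = 4 + 8 = 12
N_3 = 4 + 12 = 16

16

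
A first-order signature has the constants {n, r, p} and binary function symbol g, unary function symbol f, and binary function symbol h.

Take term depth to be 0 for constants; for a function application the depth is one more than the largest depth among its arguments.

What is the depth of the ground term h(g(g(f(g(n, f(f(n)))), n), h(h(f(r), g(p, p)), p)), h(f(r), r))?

depth(f(n)) = 1 + depth(n) = 1 + 0 = 1
depth(f(f(n))) = 1 + depth(f(n)) = 1 + 1 = 2
depth(g(n, f(f(n)))) = 1 + max(0, 2) = 3
depth(f(g(n, f(f(n))))) = 1 + depth(g(n, f(f(n)))) = 1 + 3 = 4
depth(g(f(g(n, f(f(n)))), n)) = 1 + max(4, 0) = 5
depth(f(r)) = 1 + depth(r) = 1 + 0 = 1
depth(g(p, p)) = 1 + max(0, 0) = 1
depth(h(f(r), g(p, p))) = 1 + max(1, 1) = 2
depth(h(h(f(r), g(p, p)), p)) = 1 + max(2, 0) = 3
depth(g(g(f(g(n, f(f(n)))), n), h(h(f(r), g(p, p)), p))) = 1 + max(5, 3) = 6
depth(h(f(r), r)) = 1 + max(1, 0) = 2
depth(h(g(g(f(g(n, f(f(n)))), n), h(h(f(r), g(p, p)), p)), h(f(r), r))) = 1 + max(6, 2) = 7

7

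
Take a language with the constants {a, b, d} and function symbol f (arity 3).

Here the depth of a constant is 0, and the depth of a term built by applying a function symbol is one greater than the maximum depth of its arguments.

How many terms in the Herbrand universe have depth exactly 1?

If N_k denotes the number of depth-≤k ground terms, the 3 constants give N_0 = 3, and each function symbol of arity r contributes N_{k-1}^r new terms at level k: N_k = 3 + N_{k-1}^3.
N_0 = 3
N_1 = 3 + 3^3 = 30
Terms of depth exactly 1: N_1 − N_0 = 30 − 3 = 27.

27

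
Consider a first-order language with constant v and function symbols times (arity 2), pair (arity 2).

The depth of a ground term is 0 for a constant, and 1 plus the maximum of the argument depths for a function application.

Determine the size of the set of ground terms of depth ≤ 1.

Let N_k count ground terms of depth at most k. Each non-constant term of depth ≤ k is some function symbol applied to depth-≤(k−1) arguments, giving N_k = 1 + N_{k-1}^2 + N_{k-1}^2.
N_0 = 1
N_1 = 1 + 1^2 + 1^2 = 3
Explicitly: v, times(v, v), pair(v, v).

3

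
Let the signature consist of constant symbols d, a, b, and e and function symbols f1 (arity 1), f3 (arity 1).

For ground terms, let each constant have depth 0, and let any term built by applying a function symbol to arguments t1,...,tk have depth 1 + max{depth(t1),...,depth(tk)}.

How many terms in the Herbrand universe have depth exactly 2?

16

Write N_k for the number of ground terms of depth ≤ k. A term of depth ≤ k is either a constant or a function symbol applied to arguments of depth ≤ k−1, so N_k = 4 + N_{k-1} + N_{k-1}.
N_0 = 4
N_1 = 4 + 4 + 4 = 12
N_2 = 4 + 12 + 12 = 28
Terms of depth exactly 2: N_2 − N_1 = 28 − 12 = 16.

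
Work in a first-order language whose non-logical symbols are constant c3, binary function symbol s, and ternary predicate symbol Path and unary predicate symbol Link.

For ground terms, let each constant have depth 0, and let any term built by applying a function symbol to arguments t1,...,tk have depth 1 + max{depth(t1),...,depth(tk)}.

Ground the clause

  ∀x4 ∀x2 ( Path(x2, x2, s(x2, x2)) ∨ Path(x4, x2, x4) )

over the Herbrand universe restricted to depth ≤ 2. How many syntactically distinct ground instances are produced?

Ground terms of depth ≤ 2:
  If N_k denotes the number of depth-≤k ground terms, the 1 constant gives N_0 = 1, and each function symbol of arity r contributes N_{k-1}^r new terms at level k: N_k = 1 + N_{k-1}^2.
  N_0 = 1
  N_1 = 1 + 1^2 = 2
  N_2 = 1 + 2^2 = 5
  Explicitly: c3, s(c3, c3), s(c3, s(c3, c3)), s(s(c3, c3), c3), s(s(c3, c3), s(c3, c3)).
So there are 5 ground terms available for substitution.
The body mentions every one of the 2 quantified variables; since ground terms form a free algebra, no two substitutions collapse to the same formula.
Number of ground instances = 5^2 = 25.

25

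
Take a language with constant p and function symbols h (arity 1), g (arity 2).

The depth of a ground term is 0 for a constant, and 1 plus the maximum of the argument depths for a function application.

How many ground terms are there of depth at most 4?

33673

Let N_k count ground terms of depth at most k. Each non-constant term of depth ≤ k is some function symbol applied to depth-≤(k−1) arguments, giving N_k = 1 + N_{k-1} + N_{k-1}^2.
N_0 = 1
N_1 = 1 + 1 + 1^2 = 3
N_2 = 1 + 3 + 3^2 = 13
N_3 = 1 + 13 + 13^2 = 183
N_4 = 1 + 183 + 183^2 = 33673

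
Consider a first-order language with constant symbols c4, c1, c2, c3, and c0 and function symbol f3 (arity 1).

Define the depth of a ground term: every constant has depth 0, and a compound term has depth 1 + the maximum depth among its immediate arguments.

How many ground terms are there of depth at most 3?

Let N_k count ground terms of depth at most k. Each non-constant term of depth ≤ k is some function symbol applied to depth-≤(k−1) arguments, giving N_k = 5 + N_{k-1}.
N_0 = 5
N_1 = 5 + 5 = 10
N_2 = 5 + 10 = 15
N_3 = 5 + 15 = 20

20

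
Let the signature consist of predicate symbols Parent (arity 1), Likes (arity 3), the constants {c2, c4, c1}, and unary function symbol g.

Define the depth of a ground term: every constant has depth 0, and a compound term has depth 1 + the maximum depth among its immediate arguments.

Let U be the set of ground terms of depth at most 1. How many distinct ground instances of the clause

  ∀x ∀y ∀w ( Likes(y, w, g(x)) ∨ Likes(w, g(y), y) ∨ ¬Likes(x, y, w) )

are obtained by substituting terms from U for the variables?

216

Ground terms of depth ≤ 1:
  Write N_k for the number of ground terms of depth ≤ k. A term of depth ≤ k is either a constant or a function symbol applied to arguments of depth ≤ k−1, so N_k = 3 + N_{k-1}.
  N_0 = 3
  N_1 = 3 + 3 = 6
  Explicitly: c2, c4, c1, g(c2), g(c4), g(c1).
So there are 6 ground terms available for substitution.
There are 3 variables to instantiate (x, y, w), each occurring in at least one literal, so different choices give different ground instances.
Number of ground instances = 6^3 = 216.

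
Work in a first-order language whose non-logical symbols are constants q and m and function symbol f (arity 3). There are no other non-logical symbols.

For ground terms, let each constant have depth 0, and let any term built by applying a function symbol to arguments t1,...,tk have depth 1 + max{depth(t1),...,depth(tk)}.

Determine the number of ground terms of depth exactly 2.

992

If N_k denotes the number of depth-≤k ground terms, the 2 constants give N_0 = 2, and each function symbol of arity r contributes N_{k-1}^r new terms at level k: N_k = 2 + N_{k-1}^3.
N_0 = 2
N_1 = 2 + 2^3 = 10
N_2 = 2 + 10^3 = 1002
Terms of depth exactly 2: N_2 − N_1 = 1002 − 10 = 992.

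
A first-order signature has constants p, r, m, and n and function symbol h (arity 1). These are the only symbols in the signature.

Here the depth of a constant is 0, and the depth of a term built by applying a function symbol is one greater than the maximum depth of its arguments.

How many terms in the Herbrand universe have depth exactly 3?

Count level by level. With function symbols h/1, the terms of depth ≤ k are the 4 constants together with each function applied to depth-≤(k−1) tuples, so N_k = 4 + N_{k-1}.
N_0 = 4
N_1 = 4 + 4 = 8
N_2 = 4 + 8 = 12
N_3 = 4 + 12 = 16
Terms of depth exactly 3: N_3 − N_2 = 16 − 12 = 4.

4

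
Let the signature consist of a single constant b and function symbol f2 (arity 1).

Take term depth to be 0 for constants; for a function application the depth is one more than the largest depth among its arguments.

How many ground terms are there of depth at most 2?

3

Write N_k for the number of ground terms of depth ≤ k. A term of depth ≤ k is either a constant or a function symbol applied to arguments of depth ≤ k−1, so N_k = 1 + N_{k-1}.
N_0 = 1
N_1 = 1 + 1 = 2
N_2 = 1 + 2 = 3
Explicitly: b, f2(b), f2(f2(b)).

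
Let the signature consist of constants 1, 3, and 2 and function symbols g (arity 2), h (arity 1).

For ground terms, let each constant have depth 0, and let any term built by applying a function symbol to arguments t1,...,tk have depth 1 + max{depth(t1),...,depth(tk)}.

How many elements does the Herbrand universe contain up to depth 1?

15

Let N_k = |{terms of depth ≤ k}|. Then N_0 = 3 and N_k = 3 + N_{k-1}^2 + N_{k-1} for k ≥ 1 (one summand per function symbol, arity giving the exponent).
N_0 = 3
N_1 = 3 + 3^2 + 3 = 15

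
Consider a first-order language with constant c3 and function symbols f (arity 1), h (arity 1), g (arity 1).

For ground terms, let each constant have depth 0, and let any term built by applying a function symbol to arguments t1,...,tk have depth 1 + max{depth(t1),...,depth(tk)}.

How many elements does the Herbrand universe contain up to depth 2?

13

Count level by level. With function symbols f/1, h/1, g/1, the terms of depth ≤ k are the 1 constant together with each function applied to depth-≤(k−1) tuples, so N_k = 1 + N_{k-1} + N_{k-1} + N_{k-1}.
N_0 = 1
N_1 = 1 + 1 + 1 + 1 = 4
N_2 = 1 + 4 + 4 + 4 = 13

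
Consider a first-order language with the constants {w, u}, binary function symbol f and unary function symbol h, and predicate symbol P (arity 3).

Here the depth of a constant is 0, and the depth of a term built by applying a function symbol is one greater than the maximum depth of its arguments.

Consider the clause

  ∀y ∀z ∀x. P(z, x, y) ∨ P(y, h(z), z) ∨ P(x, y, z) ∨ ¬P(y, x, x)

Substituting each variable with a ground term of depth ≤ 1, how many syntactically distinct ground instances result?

Ground terms of depth ≤ 1:
  Count level by level. With function symbols f/2, h/1, the terms of depth ≤ k are the 2 constants together with each function applied to depth-≤(k−1) tuples, so N_k = 2 + N_{k-1}^2 + N_{k-1}.
  N_0 = 2
  N_1 = 2 + 2^2 + 2 = 8
  Explicitly: w, u, f(w, w), f(w, u), f(u, w), f(u, u), h(w), h(u).
So there are 8 ground terms available for substitution.
Each of y, z, x ranges independently over the available ground terms, and distinct assignments produce distinct instances.
Number of ground instances = 8^3 = 512.

512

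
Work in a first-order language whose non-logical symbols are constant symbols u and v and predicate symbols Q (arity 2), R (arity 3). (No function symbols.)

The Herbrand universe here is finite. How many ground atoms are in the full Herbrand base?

With no function symbols, the Herbrand universe is just the 2 constants.
Ground atoms per predicate: Q: 2^2 = 4, R: 2^3 = 8.
Herbrand base size = 4 + 8 = 12.

12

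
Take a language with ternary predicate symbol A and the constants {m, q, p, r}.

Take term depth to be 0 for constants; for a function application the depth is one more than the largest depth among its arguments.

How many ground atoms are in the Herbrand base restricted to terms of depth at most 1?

64

First count ground terms of depth ≤ 1.
With no function symbols every ground term is a constant, so there are exactly 4 ground terms at every depth bound.
N_0 = 4
N_1 = 4
Explicitly: m, q, p, r.
So |H| = 4.
Ground atoms are formed by filling each argument slot of a predicate with a term from H, so an r-ary predicate gives |H|^r atoms:
  A: 4^3 = 64
Total ground atoms: 64.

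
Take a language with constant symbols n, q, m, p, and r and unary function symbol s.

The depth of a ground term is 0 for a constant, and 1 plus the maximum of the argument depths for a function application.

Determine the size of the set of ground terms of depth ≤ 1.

10

Count level by level. With function symbols s/1, the terms of depth ≤ k are the 5 constants together with each function applied to depth-≤(k−1) tuples, so N_k = 5 + N_{k-1}.
N_0 = 5
N_1 = 5 + 5 = 10
Explicitly: n, q, m, p, r, s(n), s(q), s(m), s(p), s(r).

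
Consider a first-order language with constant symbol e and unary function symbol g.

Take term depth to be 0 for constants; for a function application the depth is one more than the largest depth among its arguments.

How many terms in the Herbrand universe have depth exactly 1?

Let N_k count ground terms of depth at most k. Each non-constant term of depth ≤ k is some function symbol applied to depth-≤(k−1) arguments, giving N_k = 1 + N_{k-1}.
N_0 = 1
N_1 = 1 + 1 = 2
Terms of depth exactly 1: N_1 − N_0 = 2 − 1 = 1.

1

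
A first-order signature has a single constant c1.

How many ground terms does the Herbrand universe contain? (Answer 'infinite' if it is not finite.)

1

There are no function symbols, so the only ground term is the single constant.
The Herbrand universe is {c1}, finite with 1 element.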